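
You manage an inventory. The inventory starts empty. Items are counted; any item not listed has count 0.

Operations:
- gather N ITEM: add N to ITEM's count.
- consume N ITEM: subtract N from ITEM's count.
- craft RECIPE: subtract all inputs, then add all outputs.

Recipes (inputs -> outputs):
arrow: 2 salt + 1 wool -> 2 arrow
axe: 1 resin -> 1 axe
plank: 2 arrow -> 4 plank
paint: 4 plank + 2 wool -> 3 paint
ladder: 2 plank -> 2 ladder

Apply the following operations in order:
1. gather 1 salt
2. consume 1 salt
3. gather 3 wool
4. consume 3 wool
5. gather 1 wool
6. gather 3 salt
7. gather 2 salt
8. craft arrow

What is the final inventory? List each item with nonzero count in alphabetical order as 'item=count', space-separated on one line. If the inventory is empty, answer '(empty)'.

After 1 (gather 1 salt): salt=1
After 2 (consume 1 salt): (empty)
After 3 (gather 3 wool): wool=3
After 4 (consume 3 wool): (empty)
After 5 (gather 1 wool): wool=1
After 6 (gather 3 salt): salt=3 wool=1
After 7 (gather 2 salt): salt=5 wool=1
After 8 (craft arrow): arrow=2 salt=3

Answer: arrow=2 salt=3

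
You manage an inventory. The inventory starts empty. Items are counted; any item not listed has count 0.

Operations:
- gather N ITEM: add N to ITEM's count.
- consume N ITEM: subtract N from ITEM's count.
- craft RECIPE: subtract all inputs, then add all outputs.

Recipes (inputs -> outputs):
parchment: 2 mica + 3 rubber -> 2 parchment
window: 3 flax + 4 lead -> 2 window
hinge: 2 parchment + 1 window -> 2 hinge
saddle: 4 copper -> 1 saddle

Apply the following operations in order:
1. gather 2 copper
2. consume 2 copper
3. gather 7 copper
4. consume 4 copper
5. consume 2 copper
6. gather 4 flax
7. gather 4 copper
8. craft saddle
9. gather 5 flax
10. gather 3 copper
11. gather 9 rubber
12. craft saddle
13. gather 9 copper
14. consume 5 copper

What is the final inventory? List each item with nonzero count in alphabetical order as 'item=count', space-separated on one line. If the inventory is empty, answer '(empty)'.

Answer: copper=4 flax=9 rubber=9 saddle=2

Derivation:
After 1 (gather 2 copper): copper=2
After 2 (consume 2 copper): (empty)
After 3 (gather 7 copper): copper=7
After 4 (consume 4 copper): copper=3
After 5 (consume 2 copper): copper=1
After 6 (gather 4 flax): copper=1 flax=4
After 7 (gather 4 copper): copper=5 flax=4
After 8 (craft saddle): copper=1 flax=4 saddle=1
After 9 (gather 5 flax): copper=1 flax=9 saddle=1
After 10 (gather 3 copper): copper=4 flax=9 saddle=1
After 11 (gather 9 rubber): copper=4 flax=9 rubber=9 saddle=1
After 12 (craft saddle): flax=9 rubber=9 saddle=2
After 13 (gather 9 copper): copper=9 flax=9 rubber=9 saddle=2
After 14 (consume 5 copper): copper=4 flax=9 rubber=9 saddle=2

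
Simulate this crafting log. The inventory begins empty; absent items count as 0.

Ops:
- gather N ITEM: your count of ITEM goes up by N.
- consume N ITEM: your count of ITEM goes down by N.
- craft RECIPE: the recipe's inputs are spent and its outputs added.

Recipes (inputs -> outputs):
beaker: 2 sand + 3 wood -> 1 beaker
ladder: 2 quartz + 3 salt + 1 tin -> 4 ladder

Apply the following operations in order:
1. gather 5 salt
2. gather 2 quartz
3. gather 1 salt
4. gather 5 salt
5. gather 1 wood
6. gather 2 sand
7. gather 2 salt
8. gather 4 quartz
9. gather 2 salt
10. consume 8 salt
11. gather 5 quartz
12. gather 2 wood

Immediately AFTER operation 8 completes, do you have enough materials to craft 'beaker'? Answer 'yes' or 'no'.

Answer: no

Derivation:
After 1 (gather 5 salt): salt=5
After 2 (gather 2 quartz): quartz=2 salt=5
After 3 (gather 1 salt): quartz=2 salt=6
After 4 (gather 5 salt): quartz=2 salt=11
After 5 (gather 1 wood): quartz=2 salt=11 wood=1
After 6 (gather 2 sand): quartz=2 salt=11 sand=2 wood=1
After 7 (gather 2 salt): quartz=2 salt=13 sand=2 wood=1
After 8 (gather 4 quartz): quartz=6 salt=13 sand=2 wood=1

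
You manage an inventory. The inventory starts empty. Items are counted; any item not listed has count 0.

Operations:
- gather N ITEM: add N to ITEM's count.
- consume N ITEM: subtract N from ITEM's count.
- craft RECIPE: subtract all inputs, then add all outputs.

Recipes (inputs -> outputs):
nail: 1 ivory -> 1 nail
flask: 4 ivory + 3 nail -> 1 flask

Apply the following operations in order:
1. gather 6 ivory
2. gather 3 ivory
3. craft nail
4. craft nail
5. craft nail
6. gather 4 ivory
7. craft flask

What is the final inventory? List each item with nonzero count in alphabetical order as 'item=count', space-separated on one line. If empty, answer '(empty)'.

After 1 (gather 6 ivory): ivory=6
After 2 (gather 3 ivory): ivory=9
After 3 (craft nail): ivory=8 nail=1
After 4 (craft nail): ivory=7 nail=2
After 5 (craft nail): ivory=6 nail=3
After 6 (gather 4 ivory): ivory=10 nail=3
After 7 (craft flask): flask=1 ivory=6

Answer: flask=1 ivory=6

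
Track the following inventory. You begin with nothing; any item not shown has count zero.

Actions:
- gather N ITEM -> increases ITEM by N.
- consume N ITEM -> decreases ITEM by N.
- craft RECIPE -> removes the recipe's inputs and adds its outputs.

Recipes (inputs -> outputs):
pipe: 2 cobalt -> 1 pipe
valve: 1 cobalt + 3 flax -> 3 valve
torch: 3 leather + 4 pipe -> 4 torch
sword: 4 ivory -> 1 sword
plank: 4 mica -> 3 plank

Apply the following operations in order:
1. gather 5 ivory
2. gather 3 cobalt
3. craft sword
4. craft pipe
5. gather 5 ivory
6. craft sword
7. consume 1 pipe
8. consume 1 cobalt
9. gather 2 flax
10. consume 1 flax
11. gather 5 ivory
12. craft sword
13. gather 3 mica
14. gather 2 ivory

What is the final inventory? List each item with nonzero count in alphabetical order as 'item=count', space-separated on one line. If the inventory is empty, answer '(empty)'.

Answer: flax=1 ivory=5 mica=3 sword=3

Derivation:
After 1 (gather 5 ivory): ivory=5
After 2 (gather 3 cobalt): cobalt=3 ivory=5
After 3 (craft sword): cobalt=3 ivory=1 sword=1
After 4 (craft pipe): cobalt=1 ivory=1 pipe=1 sword=1
After 5 (gather 5 ivory): cobalt=1 ivory=6 pipe=1 sword=1
After 6 (craft sword): cobalt=1 ivory=2 pipe=1 sword=2
After 7 (consume 1 pipe): cobalt=1 ivory=2 sword=2
After 8 (consume 1 cobalt): ivory=2 sword=2
After 9 (gather 2 flax): flax=2 ivory=2 sword=2
After 10 (consume 1 flax): flax=1 ivory=2 sword=2
After 11 (gather 5 ivory): flax=1 ivory=7 sword=2
After 12 (craft sword): flax=1 ivory=3 sword=3
After 13 (gather 3 mica): flax=1 ivory=3 mica=3 sword=3
After 14 (gather 2 ivory): flax=1 ivory=5 mica=3 sword=3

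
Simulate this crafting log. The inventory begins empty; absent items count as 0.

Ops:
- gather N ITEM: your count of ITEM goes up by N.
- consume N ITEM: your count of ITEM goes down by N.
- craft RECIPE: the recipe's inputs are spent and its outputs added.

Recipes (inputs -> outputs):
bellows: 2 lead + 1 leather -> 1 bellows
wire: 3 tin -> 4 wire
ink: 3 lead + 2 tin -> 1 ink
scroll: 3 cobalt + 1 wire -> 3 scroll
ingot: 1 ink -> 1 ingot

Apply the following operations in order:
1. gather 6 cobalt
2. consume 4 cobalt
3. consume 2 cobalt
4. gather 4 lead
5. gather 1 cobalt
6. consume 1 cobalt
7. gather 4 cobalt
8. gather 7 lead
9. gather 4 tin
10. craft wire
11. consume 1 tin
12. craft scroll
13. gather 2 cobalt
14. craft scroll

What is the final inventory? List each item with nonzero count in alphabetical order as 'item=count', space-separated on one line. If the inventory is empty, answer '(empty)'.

After 1 (gather 6 cobalt): cobalt=6
After 2 (consume 4 cobalt): cobalt=2
After 3 (consume 2 cobalt): (empty)
After 4 (gather 4 lead): lead=4
After 5 (gather 1 cobalt): cobalt=1 lead=4
After 6 (consume 1 cobalt): lead=4
After 7 (gather 4 cobalt): cobalt=4 lead=4
After 8 (gather 7 lead): cobalt=4 lead=11
After 9 (gather 4 tin): cobalt=4 lead=11 tin=4
After 10 (craft wire): cobalt=4 lead=11 tin=1 wire=4
After 11 (consume 1 tin): cobalt=4 lead=11 wire=4
After 12 (craft scroll): cobalt=1 lead=11 scroll=3 wire=3
After 13 (gather 2 cobalt): cobalt=3 lead=11 scroll=3 wire=3
After 14 (craft scroll): lead=11 scroll=6 wire=2

Answer: lead=11 scroll=6 wire=2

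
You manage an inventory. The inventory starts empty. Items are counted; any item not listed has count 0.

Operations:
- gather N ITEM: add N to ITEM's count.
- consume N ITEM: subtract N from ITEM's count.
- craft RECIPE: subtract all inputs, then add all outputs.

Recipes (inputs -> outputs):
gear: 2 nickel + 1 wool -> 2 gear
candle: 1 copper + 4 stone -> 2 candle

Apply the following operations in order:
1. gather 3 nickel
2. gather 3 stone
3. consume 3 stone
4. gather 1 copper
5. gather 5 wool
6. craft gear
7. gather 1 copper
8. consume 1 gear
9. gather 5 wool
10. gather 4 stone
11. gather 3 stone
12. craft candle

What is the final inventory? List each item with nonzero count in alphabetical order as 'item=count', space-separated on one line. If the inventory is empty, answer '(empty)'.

After 1 (gather 3 nickel): nickel=3
After 2 (gather 3 stone): nickel=3 stone=3
After 3 (consume 3 stone): nickel=3
After 4 (gather 1 copper): copper=1 nickel=3
After 5 (gather 5 wool): copper=1 nickel=3 wool=5
After 6 (craft gear): copper=1 gear=2 nickel=1 wool=4
After 7 (gather 1 copper): copper=2 gear=2 nickel=1 wool=4
After 8 (consume 1 gear): copper=2 gear=1 nickel=1 wool=4
After 9 (gather 5 wool): copper=2 gear=1 nickel=1 wool=9
After 10 (gather 4 stone): copper=2 gear=1 nickel=1 stone=4 wool=9
After 11 (gather 3 stone): copper=2 gear=1 nickel=1 stone=7 wool=9
After 12 (craft candle): candle=2 copper=1 gear=1 nickel=1 stone=3 wool=9

Answer: candle=2 copper=1 gear=1 nickel=1 stone=3 wool=9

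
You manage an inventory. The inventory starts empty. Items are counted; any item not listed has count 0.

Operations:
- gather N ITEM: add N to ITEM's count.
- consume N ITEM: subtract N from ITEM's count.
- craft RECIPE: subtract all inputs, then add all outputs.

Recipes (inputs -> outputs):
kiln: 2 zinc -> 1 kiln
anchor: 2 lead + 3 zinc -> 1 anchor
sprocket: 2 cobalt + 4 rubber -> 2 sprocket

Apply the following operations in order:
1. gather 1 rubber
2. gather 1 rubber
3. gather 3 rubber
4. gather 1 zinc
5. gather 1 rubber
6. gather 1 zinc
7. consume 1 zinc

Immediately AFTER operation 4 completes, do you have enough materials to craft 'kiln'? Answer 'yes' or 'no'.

After 1 (gather 1 rubber): rubber=1
After 2 (gather 1 rubber): rubber=2
After 3 (gather 3 rubber): rubber=5
After 4 (gather 1 zinc): rubber=5 zinc=1

Answer: no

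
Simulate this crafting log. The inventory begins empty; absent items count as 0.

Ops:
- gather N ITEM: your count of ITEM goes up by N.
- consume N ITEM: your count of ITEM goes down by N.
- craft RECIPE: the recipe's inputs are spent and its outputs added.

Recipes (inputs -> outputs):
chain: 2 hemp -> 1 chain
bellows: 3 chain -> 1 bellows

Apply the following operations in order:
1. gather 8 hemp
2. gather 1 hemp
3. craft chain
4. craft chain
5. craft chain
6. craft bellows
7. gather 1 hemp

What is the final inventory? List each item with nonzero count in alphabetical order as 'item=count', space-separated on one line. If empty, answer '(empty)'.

Answer: bellows=1 hemp=4

Derivation:
After 1 (gather 8 hemp): hemp=8
After 2 (gather 1 hemp): hemp=9
After 3 (craft chain): chain=1 hemp=7
After 4 (craft chain): chain=2 hemp=5
After 5 (craft chain): chain=3 hemp=3
After 6 (craft bellows): bellows=1 hemp=3
After 7 (gather 1 hemp): bellows=1 hemp=4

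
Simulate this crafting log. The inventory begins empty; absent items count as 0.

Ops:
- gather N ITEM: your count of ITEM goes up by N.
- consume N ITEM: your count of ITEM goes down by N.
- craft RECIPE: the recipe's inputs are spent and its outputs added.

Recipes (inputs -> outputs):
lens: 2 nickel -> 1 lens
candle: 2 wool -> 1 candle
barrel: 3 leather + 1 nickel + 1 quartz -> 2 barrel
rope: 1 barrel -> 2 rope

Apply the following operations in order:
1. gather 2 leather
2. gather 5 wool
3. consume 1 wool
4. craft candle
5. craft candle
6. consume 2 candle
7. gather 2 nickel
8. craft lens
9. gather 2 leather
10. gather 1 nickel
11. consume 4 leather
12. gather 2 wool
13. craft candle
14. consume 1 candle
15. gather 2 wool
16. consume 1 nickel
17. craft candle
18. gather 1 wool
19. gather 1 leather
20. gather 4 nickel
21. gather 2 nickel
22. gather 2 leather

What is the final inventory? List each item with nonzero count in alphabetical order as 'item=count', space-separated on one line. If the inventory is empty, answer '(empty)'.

Answer: candle=1 leather=3 lens=1 nickel=6 wool=1

Derivation:
After 1 (gather 2 leather): leather=2
After 2 (gather 5 wool): leather=2 wool=5
After 3 (consume 1 wool): leather=2 wool=4
After 4 (craft candle): candle=1 leather=2 wool=2
After 5 (craft candle): candle=2 leather=2
After 6 (consume 2 candle): leather=2
After 7 (gather 2 nickel): leather=2 nickel=2
After 8 (craft lens): leather=2 lens=1
After 9 (gather 2 leather): leather=4 lens=1
After 10 (gather 1 nickel): leather=4 lens=1 nickel=1
After 11 (consume 4 leather): lens=1 nickel=1
After 12 (gather 2 wool): lens=1 nickel=1 wool=2
After 13 (craft candle): candle=1 lens=1 nickel=1
After 14 (consume 1 candle): lens=1 nickel=1
After 15 (gather 2 wool): lens=1 nickel=1 wool=2
After 16 (consume 1 nickel): lens=1 wool=2
After 17 (craft candle): candle=1 lens=1
After 18 (gather 1 wool): candle=1 lens=1 wool=1
After 19 (gather 1 leather): candle=1 leather=1 lens=1 wool=1
After 20 (gather 4 nickel): candle=1 leather=1 lens=1 nickel=4 wool=1
After 21 (gather 2 nickel): candle=1 leather=1 lens=1 nickel=6 wool=1
After 22 (gather 2 leather): candle=1 leather=3 lens=1 nickel=6 wool=1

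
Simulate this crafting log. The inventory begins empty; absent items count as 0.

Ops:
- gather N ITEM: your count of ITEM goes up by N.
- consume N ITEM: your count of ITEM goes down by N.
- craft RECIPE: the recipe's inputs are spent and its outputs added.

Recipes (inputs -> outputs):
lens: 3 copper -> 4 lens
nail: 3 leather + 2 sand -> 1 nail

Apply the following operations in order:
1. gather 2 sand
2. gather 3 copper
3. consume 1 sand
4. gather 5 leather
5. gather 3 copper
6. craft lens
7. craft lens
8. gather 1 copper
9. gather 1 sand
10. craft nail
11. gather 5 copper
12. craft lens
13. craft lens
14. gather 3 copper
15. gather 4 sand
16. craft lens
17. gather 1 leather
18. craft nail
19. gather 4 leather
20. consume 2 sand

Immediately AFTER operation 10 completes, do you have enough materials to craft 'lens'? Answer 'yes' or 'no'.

After 1 (gather 2 sand): sand=2
After 2 (gather 3 copper): copper=3 sand=2
After 3 (consume 1 sand): copper=3 sand=1
After 4 (gather 5 leather): copper=3 leather=5 sand=1
After 5 (gather 3 copper): copper=6 leather=5 sand=1
After 6 (craft lens): copper=3 leather=5 lens=4 sand=1
After 7 (craft lens): leather=5 lens=8 sand=1
After 8 (gather 1 copper): copper=1 leather=5 lens=8 sand=1
After 9 (gather 1 sand): copper=1 leather=5 lens=8 sand=2
After 10 (craft nail): copper=1 leather=2 lens=8 nail=1

Answer: no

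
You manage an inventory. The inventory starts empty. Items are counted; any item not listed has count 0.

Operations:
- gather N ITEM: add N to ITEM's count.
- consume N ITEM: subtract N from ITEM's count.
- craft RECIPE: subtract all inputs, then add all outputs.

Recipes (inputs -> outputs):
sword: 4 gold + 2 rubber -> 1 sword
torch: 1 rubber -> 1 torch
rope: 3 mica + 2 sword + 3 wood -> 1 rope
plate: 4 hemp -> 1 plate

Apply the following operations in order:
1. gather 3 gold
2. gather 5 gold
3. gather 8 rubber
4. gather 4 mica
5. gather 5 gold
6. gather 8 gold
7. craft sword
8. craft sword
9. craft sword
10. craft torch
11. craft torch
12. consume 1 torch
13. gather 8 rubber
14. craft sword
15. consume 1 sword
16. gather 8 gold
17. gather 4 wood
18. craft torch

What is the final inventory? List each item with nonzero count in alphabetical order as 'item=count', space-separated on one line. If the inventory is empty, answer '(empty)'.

Answer: gold=13 mica=4 rubber=5 sword=3 torch=2 wood=4

Derivation:
After 1 (gather 3 gold): gold=3
After 2 (gather 5 gold): gold=8
After 3 (gather 8 rubber): gold=8 rubber=8
After 4 (gather 4 mica): gold=8 mica=4 rubber=8
After 5 (gather 5 gold): gold=13 mica=4 rubber=8
After 6 (gather 8 gold): gold=21 mica=4 rubber=8
After 7 (craft sword): gold=17 mica=4 rubber=6 sword=1
After 8 (craft sword): gold=13 mica=4 rubber=4 sword=2
After 9 (craft sword): gold=9 mica=4 rubber=2 sword=3
After 10 (craft torch): gold=9 mica=4 rubber=1 sword=3 torch=1
After 11 (craft torch): gold=9 mica=4 sword=3 torch=2
After 12 (consume 1 torch): gold=9 mica=4 sword=3 torch=1
After 13 (gather 8 rubber): gold=9 mica=4 rubber=8 sword=3 torch=1
After 14 (craft sword): gold=5 mica=4 rubber=6 sword=4 torch=1
After 15 (consume 1 sword): gold=5 mica=4 rubber=6 sword=3 torch=1
After 16 (gather 8 gold): gold=13 mica=4 rubber=6 sword=3 torch=1
After 17 (gather 4 wood): gold=13 mica=4 rubber=6 sword=3 torch=1 wood=4
After 18 (craft torch): gold=13 mica=4 rubber=5 sword=3 torch=2 wood=4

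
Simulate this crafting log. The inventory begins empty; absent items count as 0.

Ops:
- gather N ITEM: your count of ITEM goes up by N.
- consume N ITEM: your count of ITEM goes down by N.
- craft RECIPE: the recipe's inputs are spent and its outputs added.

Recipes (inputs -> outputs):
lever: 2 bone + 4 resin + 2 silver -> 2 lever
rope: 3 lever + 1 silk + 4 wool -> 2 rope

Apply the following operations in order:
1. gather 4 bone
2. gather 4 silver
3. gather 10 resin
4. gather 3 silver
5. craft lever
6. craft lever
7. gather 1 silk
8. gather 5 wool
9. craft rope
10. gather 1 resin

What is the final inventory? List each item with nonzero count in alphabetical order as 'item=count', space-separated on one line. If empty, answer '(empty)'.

After 1 (gather 4 bone): bone=4
After 2 (gather 4 silver): bone=4 silver=4
After 3 (gather 10 resin): bone=4 resin=10 silver=4
After 4 (gather 3 silver): bone=4 resin=10 silver=7
After 5 (craft lever): bone=2 lever=2 resin=6 silver=5
After 6 (craft lever): lever=4 resin=2 silver=3
After 7 (gather 1 silk): lever=4 resin=2 silk=1 silver=3
After 8 (gather 5 wool): lever=4 resin=2 silk=1 silver=3 wool=5
After 9 (craft rope): lever=1 resin=2 rope=2 silver=3 wool=1
After 10 (gather 1 resin): lever=1 resin=3 rope=2 silver=3 wool=1

Answer: lever=1 resin=3 rope=2 silver=3 wool=1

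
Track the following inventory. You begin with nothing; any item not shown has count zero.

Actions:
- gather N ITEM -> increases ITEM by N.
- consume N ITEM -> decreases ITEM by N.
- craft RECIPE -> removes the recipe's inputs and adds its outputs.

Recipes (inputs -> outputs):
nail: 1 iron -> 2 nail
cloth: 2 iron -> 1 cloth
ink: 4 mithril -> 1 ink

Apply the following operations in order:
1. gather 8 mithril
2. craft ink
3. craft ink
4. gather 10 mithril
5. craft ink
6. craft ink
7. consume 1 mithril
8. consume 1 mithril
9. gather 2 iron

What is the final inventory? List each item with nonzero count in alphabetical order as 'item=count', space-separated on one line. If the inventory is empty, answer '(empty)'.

Answer: ink=4 iron=2

Derivation:
After 1 (gather 8 mithril): mithril=8
After 2 (craft ink): ink=1 mithril=4
After 3 (craft ink): ink=2
After 4 (gather 10 mithril): ink=2 mithril=10
After 5 (craft ink): ink=3 mithril=6
After 6 (craft ink): ink=4 mithril=2
After 7 (consume 1 mithril): ink=4 mithril=1
After 8 (consume 1 mithril): ink=4
After 9 (gather 2 iron): ink=4 iron=2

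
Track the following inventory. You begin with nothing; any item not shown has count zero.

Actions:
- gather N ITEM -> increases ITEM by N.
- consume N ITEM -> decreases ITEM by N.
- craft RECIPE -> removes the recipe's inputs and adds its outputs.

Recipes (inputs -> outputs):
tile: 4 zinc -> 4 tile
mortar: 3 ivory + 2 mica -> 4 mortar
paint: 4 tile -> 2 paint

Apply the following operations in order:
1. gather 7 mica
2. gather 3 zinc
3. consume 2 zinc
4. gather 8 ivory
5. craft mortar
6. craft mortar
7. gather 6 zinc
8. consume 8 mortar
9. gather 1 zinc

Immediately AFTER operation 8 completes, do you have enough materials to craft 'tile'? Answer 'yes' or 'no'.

Answer: yes

Derivation:
After 1 (gather 7 mica): mica=7
After 2 (gather 3 zinc): mica=7 zinc=3
After 3 (consume 2 zinc): mica=7 zinc=1
After 4 (gather 8 ivory): ivory=8 mica=7 zinc=1
After 5 (craft mortar): ivory=5 mica=5 mortar=4 zinc=1
After 6 (craft mortar): ivory=2 mica=3 mortar=8 zinc=1
After 7 (gather 6 zinc): ivory=2 mica=3 mortar=8 zinc=7
After 8 (consume 8 mortar): ivory=2 mica=3 zinc=7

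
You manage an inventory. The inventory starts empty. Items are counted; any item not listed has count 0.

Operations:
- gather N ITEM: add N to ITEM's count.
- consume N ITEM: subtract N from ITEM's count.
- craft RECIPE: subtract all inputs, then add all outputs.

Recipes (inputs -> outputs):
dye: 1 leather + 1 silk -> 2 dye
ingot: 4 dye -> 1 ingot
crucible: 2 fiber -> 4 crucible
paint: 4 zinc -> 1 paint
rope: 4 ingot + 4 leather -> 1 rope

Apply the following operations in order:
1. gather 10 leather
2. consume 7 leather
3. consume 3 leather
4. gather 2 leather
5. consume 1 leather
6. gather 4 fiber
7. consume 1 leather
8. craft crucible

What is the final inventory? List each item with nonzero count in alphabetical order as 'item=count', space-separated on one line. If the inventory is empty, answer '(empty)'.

Answer: crucible=4 fiber=2

Derivation:
After 1 (gather 10 leather): leather=10
After 2 (consume 7 leather): leather=3
After 3 (consume 3 leather): (empty)
After 4 (gather 2 leather): leather=2
After 5 (consume 1 leather): leather=1
After 6 (gather 4 fiber): fiber=4 leather=1
After 7 (consume 1 leather): fiber=4
After 8 (craft crucible): crucible=4 fiber=2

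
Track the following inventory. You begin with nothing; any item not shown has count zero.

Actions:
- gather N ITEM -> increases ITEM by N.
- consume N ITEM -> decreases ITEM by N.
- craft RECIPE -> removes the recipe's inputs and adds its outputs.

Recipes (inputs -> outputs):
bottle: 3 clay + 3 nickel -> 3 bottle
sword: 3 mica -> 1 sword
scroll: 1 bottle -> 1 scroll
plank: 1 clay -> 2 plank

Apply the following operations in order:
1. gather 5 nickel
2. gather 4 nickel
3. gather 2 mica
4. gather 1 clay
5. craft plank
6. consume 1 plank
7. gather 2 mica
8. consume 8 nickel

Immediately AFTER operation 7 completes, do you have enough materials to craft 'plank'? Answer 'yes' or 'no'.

Answer: no

Derivation:
After 1 (gather 5 nickel): nickel=5
After 2 (gather 4 nickel): nickel=9
After 3 (gather 2 mica): mica=2 nickel=9
After 4 (gather 1 clay): clay=1 mica=2 nickel=9
After 5 (craft plank): mica=2 nickel=9 plank=2
After 6 (consume 1 plank): mica=2 nickel=9 plank=1
After 7 (gather 2 mica): mica=4 nickel=9 plank=1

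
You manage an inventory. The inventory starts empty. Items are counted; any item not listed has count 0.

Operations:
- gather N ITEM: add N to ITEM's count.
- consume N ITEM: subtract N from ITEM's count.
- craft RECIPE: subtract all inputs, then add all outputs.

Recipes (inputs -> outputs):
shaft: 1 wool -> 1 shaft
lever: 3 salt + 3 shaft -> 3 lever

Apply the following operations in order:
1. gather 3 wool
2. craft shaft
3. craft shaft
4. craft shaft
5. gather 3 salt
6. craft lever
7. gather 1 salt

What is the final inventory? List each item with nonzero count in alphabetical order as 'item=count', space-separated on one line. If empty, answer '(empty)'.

After 1 (gather 3 wool): wool=3
After 2 (craft shaft): shaft=1 wool=2
After 3 (craft shaft): shaft=2 wool=1
After 4 (craft shaft): shaft=3
After 5 (gather 3 salt): salt=3 shaft=3
After 6 (craft lever): lever=3
After 7 (gather 1 salt): lever=3 salt=1

Answer: lever=3 salt=1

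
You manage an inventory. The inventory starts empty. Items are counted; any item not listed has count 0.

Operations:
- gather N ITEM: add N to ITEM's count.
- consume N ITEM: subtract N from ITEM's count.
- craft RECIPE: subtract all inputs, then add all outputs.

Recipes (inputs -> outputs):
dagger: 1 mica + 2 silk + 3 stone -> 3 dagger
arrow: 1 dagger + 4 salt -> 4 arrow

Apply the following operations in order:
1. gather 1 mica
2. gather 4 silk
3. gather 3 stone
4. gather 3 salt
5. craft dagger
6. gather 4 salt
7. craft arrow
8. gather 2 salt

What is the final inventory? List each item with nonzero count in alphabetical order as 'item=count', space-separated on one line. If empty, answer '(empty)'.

Answer: arrow=4 dagger=2 salt=5 silk=2

Derivation:
After 1 (gather 1 mica): mica=1
After 2 (gather 4 silk): mica=1 silk=4
After 3 (gather 3 stone): mica=1 silk=4 stone=3
After 4 (gather 3 salt): mica=1 salt=3 silk=4 stone=3
After 5 (craft dagger): dagger=3 salt=3 silk=2
After 6 (gather 4 salt): dagger=3 salt=7 silk=2
After 7 (craft arrow): arrow=4 dagger=2 salt=3 silk=2
After 8 (gather 2 salt): arrow=4 dagger=2 salt=5 silk=2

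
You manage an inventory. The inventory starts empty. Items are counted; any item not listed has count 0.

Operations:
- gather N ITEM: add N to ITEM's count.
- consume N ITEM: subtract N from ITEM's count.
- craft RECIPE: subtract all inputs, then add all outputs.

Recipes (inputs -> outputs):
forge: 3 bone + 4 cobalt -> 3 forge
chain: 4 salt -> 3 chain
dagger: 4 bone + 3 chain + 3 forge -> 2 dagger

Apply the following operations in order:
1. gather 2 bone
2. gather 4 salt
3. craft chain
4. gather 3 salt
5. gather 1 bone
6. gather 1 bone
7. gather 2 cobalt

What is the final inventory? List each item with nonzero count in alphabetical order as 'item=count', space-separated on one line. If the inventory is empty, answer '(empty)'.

Answer: bone=4 chain=3 cobalt=2 salt=3

Derivation:
After 1 (gather 2 bone): bone=2
After 2 (gather 4 salt): bone=2 salt=4
After 3 (craft chain): bone=2 chain=3
After 4 (gather 3 salt): bone=2 chain=3 salt=3
After 5 (gather 1 bone): bone=3 chain=3 salt=3
After 6 (gather 1 bone): bone=4 chain=3 salt=3
After 7 (gather 2 cobalt): bone=4 chain=3 cobalt=2 salt=3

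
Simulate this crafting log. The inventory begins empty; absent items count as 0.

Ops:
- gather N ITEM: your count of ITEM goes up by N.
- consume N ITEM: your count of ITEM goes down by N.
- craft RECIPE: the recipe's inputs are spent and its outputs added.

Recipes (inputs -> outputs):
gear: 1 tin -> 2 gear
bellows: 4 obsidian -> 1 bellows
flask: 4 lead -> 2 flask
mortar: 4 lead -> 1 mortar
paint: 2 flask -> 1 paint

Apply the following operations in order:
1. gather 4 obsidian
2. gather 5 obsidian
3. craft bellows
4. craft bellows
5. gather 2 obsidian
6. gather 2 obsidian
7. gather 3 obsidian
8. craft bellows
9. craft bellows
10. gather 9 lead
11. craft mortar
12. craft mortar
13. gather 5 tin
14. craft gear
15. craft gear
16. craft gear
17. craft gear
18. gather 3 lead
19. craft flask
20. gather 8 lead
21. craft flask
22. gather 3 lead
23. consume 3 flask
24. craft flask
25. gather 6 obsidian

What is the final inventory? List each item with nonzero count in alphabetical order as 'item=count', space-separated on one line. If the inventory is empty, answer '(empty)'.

Answer: bellows=4 flask=3 gear=8 lead=3 mortar=2 obsidian=6 tin=1

Derivation:
After 1 (gather 4 obsidian): obsidian=4
After 2 (gather 5 obsidian): obsidian=9
After 3 (craft bellows): bellows=1 obsidian=5
After 4 (craft bellows): bellows=2 obsidian=1
After 5 (gather 2 obsidian): bellows=2 obsidian=3
After 6 (gather 2 obsidian): bellows=2 obsidian=5
After 7 (gather 3 obsidian): bellows=2 obsidian=8
After 8 (craft bellows): bellows=3 obsidian=4
After 9 (craft bellows): bellows=4
After 10 (gather 9 lead): bellows=4 lead=9
After 11 (craft mortar): bellows=4 lead=5 mortar=1
After 12 (craft mortar): bellows=4 lead=1 mortar=2
After 13 (gather 5 tin): bellows=4 lead=1 mortar=2 tin=5
After 14 (craft gear): bellows=4 gear=2 lead=1 mortar=2 tin=4
After 15 (craft gear): bellows=4 gear=4 lead=1 mortar=2 tin=3
After 16 (craft gear): bellows=4 gear=6 lead=1 mortar=2 tin=2
After 17 (craft gear): bellows=4 gear=8 lead=1 mortar=2 tin=1
After 18 (gather 3 lead): bellows=4 gear=8 lead=4 mortar=2 tin=1
After 19 (craft flask): bellows=4 flask=2 gear=8 mortar=2 tin=1
After 20 (gather 8 lead): bellows=4 flask=2 gear=8 lead=8 mortar=2 tin=1
After 21 (craft flask): bellows=4 flask=4 gear=8 lead=4 mortar=2 tin=1
After 22 (gather 3 lead): bellows=4 flask=4 gear=8 lead=7 mortar=2 tin=1
After 23 (consume 3 flask): bellows=4 flask=1 gear=8 lead=7 mortar=2 tin=1
After 24 (craft flask): bellows=4 flask=3 gear=8 lead=3 mortar=2 tin=1
After 25 (gather 6 obsidian): bellows=4 flask=3 gear=8 lead=3 mortar=2 obsidian=6 tin=1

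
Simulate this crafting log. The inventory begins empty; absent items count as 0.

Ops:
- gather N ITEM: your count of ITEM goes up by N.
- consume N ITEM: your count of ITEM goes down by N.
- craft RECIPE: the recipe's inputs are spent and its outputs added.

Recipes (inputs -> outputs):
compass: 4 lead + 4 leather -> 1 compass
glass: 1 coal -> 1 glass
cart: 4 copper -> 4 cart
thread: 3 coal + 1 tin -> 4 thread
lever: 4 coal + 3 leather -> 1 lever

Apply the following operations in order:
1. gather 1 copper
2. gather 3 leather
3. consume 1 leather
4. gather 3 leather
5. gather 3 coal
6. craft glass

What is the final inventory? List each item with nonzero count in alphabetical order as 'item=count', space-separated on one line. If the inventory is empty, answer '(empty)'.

Answer: coal=2 copper=1 glass=1 leather=5

Derivation:
After 1 (gather 1 copper): copper=1
After 2 (gather 3 leather): copper=1 leather=3
After 3 (consume 1 leather): copper=1 leather=2
After 4 (gather 3 leather): copper=1 leather=5
After 5 (gather 3 coal): coal=3 copper=1 leather=5
After 6 (craft glass): coal=2 copper=1 glass=1 leather=5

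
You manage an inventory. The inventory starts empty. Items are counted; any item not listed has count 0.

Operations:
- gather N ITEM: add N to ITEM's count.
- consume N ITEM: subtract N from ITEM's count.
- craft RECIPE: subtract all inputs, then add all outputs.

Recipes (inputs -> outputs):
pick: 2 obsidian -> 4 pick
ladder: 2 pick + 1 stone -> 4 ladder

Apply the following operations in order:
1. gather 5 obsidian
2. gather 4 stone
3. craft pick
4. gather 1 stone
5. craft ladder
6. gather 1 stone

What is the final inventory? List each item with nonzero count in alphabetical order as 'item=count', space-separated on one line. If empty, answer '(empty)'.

After 1 (gather 5 obsidian): obsidian=5
After 2 (gather 4 stone): obsidian=5 stone=4
After 3 (craft pick): obsidian=3 pick=4 stone=4
After 4 (gather 1 stone): obsidian=3 pick=4 stone=5
After 5 (craft ladder): ladder=4 obsidian=3 pick=2 stone=4
After 6 (gather 1 stone): ladder=4 obsidian=3 pick=2 stone=5

Answer: ladder=4 obsidian=3 pick=2 stone=5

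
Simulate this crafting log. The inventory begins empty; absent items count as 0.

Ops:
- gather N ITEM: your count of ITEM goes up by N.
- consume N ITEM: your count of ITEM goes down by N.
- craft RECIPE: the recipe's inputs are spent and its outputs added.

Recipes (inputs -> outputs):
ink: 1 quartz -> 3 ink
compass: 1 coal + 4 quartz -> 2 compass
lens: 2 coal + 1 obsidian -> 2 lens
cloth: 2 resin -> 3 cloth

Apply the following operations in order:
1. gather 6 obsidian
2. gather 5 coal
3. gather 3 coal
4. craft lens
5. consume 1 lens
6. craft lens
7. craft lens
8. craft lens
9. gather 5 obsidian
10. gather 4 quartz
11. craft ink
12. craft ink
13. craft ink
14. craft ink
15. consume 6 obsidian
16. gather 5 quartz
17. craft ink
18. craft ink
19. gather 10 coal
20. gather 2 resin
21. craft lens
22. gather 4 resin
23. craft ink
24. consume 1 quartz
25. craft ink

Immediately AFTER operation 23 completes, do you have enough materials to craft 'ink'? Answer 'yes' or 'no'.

Answer: yes

Derivation:
After 1 (gather 6 obsidian): obsidian=6
After 2 (gather 5 coal): coal=5 obsidian=6
After 3 (gather 3 coal): coal=8 obsidian=6
After 4 (craft lens): coal=6 lens=2 obsidian=5
After 5 (consume 1 lens): coal=6 lens=1 obsidian=5
After 6 (craft lens): coal=4 lens=3 obsidian=4
After 7 (craft lens): coal=2 lens=5 obsidian=3
After 8 (craft lens): lens=7 obsidian=2
After 9 (gather 5 obsidian): lens=7 obsidian=7
After 10 (gather 4 quartz): lens=7 obsidian=7 quartz=4
After 11 (craft ink): ink=3 lens=7 obsidian=7 quartz=3
After 12 (craft ink): ink=6 lens=7 obsidian=7 quartz=2
After 13 (craft ink): ink=9 lens=7 obsidian=7 quartz=1
After 14 (craft ink): ink=12 lens=7 obsidian=7
After 15 (consume 6 obsidian): ink=12 lens=7 obsidian=1
After 16 (gather 5 quartz): ink=12 lens=7 obsidian=1 quartz=5
After 17 (craft ink): ink=15 lens=7 obsidian=1 quartz=4
After 18 (craft ink): ink=18 lens=7 obsidian=1 quartz=3
After 19 (gather 10 coal): coal=10 ink=18 lens=7 obsidian=1 quartz=3
After 20 (gather 2 resin): coal=10 ink=18 lens=7 obsidian=1 quartz=3 resin=2
After 21 (craft lens): coal=8 ink=18 lens=9 quartz=3 resin=2
After 22 (gather 4 resin): coal=8 ink=18 lens=9 quartz=3 resin=6
After 23 (craft ink): coal=8 ink=21 lens=9 quartz=2 resin=6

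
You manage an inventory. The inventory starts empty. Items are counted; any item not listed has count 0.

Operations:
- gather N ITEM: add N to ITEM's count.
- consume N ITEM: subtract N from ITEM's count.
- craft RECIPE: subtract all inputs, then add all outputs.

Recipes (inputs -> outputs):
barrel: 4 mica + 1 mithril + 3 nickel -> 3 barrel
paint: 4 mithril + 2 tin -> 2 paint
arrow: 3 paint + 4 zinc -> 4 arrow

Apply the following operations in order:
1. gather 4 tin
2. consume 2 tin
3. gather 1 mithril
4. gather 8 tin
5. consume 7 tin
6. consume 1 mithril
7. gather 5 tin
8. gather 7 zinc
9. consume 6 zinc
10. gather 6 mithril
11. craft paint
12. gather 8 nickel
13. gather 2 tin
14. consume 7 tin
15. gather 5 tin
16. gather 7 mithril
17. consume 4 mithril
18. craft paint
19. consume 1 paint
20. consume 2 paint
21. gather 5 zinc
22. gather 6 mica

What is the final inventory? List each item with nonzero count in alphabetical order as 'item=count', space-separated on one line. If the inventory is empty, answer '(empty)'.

Answer: mica=6 mithril=1 nickel=8 paint=1 tin=4 zinc=6

Derivation:
After 1 (gather 4 tin): tin=4
After 2 (consume 2 tin): tin=2
After 3 (gather 1 mithril): mithril=1 tin=2
After 4 (gather 8 tin): mithril=1 tin=10
After 5 (consume 7 tin): mithril=1 tin=3
After 6 (consume 1 mithril): tin=3
After 7 (gather 5 tin): tin=8
After 8 (gather 7 zinc): tin=8 zinc=7
After 9 (consume 6 zinc): tin=8 zinc=1
After 10 (gather 6 mithril): mithril=6 tin=8 zinc=1
After 11 (craft paint): mithril=2 paint=2 tin=6 zinc=1
After 12 (gather 8 nickel): mithril=2 nickel=8 paint=2 tin=6 zinc=1
After 13 (gather 2 tin): mithril=2 nickel=8 paint=2 tin=8 zinc=1
After 14 (consume 7 tin): mithril=2 nickel=8 paint=2 tin=1 zinc=1
After 15 (gather 5 tin): mithril=2 nickel=8 paint=2 tin=6 zinc=1
After 16 (gather 7 mithril): mithril=9 nickel=8 paint=2 tin=6 zinc=1
After 17 (consume 4 mithril): mithril=5 nickel=8 paint=2 tin=6 zinc=1
After 18 (craft paint): mithril=1 nickel=8 paint=4 tin=4 zinc=1
After 19 (consume 1 paint): mithril=1 nickel=8 paint=3 tin=4 zinc=1
After 20 (consume 2 paint): mithril=1 nickel=8 paint=1 tin=4 zinc=1
After 21 (gather 5 zinc): mithril=1 nickel=8 paint=1 tin=4 zinc=6
After 22 (gather 6 mica): mica=6 mithril=1 nickel=8 paint=1 tin=4 zinc=6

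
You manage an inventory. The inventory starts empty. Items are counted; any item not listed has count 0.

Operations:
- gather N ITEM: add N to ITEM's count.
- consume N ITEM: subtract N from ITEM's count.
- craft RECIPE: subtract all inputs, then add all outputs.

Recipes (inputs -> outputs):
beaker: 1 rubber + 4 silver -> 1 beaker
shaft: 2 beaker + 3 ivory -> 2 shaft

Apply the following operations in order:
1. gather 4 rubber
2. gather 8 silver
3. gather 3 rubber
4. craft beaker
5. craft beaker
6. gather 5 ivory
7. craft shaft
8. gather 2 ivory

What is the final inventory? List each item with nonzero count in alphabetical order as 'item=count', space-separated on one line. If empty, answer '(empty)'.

After 1 (gather 4 rubber): rubber=4
After 2 (gather 8 silver): rubber=4 silver=8
After 3 (gather 3 rubber): rubber=7 silver=8
After 4 (craft beaker): beaker=1 rubber=6 silver=4
After 5 (craft beaker): beaker=2 rubber=5
After 6 (gather 5 ivory): beaker=2 ivory=5 rubber=5
After 7 (craft shaft): ivory=2 rubber=5 shaft=2
After 8 (gather 2 ivory): ivory=4 rubber=5 shaft=2

Answer: ivory=4 rubber=5 shaft=2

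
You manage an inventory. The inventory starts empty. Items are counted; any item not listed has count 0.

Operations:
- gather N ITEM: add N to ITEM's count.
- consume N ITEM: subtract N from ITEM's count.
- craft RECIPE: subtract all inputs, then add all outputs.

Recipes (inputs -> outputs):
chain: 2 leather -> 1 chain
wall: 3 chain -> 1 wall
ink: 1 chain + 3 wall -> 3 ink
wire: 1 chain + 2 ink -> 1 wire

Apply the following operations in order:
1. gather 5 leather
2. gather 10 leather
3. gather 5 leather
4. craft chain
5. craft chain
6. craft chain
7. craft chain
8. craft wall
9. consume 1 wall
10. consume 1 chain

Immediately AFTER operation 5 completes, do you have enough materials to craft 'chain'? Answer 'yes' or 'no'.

Answer: yes

Derivation:
After 1 (gather 5 leather): leather=5
After 2 (gather 10 leather): leather=15
After 3 (gather 5 leather): leather=20
After 4 (craft chain): chain=1 leather=18
After 5 (craft chain): chain=2 leather=16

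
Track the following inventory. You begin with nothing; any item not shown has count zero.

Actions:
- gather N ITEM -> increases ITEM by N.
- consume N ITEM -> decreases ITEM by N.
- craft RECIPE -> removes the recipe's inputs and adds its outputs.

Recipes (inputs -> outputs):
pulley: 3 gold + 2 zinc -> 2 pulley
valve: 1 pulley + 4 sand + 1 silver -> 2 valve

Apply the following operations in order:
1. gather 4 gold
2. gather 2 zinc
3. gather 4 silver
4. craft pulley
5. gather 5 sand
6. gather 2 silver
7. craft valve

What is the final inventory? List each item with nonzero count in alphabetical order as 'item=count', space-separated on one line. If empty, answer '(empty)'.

Answer: gold=1 pulley=1 sand=1 silver=5 valve=2

Derivation:
After 1 (gather 4 gold): gold=4
After 2 (gather 2 zinc): gold=4 zinc=2
After 3 (gather 4 silver): gold=4 silver=4 zinc=2
After 4 (craft pulley): gold=1 pulley=2 silver=4
After 5 (gather 5 sand): gold=1 pulley=2 sand=5 silver=4
After 6 (gather 2 silver): gold=1 pulley=2 sand=5 silver=6
After 7 (craft valve): gold=1 pulley=1 sand=1 silver=5 valve=2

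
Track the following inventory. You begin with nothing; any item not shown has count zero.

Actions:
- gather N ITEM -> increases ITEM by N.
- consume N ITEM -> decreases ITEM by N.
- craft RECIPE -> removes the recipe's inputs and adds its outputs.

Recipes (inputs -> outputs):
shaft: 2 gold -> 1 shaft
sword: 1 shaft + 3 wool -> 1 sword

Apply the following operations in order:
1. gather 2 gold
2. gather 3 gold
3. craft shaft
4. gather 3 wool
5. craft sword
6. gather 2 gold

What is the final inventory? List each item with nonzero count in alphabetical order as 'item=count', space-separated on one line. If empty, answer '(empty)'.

Answer: gold=5 sword=1

Derivation:
After 1 (gather 2 gold): gold=2
After 2 (gather 3 gold): gold=5
After 3 (craft shaft): gold=3 shaft=1
After 4 (gather 3 wool): gold=3 shaft=1 wool=3
After 5 (craft sword): gold=3 sword=1
After 6 (gather 2 gold): gold=5 sword=1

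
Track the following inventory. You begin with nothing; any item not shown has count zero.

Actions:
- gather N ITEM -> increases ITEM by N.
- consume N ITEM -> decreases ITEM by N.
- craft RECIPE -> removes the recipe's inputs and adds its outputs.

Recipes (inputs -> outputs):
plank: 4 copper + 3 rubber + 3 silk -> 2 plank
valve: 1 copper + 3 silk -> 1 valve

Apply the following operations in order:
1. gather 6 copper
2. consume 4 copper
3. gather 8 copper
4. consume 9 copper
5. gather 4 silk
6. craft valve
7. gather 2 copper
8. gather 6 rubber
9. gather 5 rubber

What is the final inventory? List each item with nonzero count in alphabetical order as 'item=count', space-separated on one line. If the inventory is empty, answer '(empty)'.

Answer: copper=2 rubber=11 silk=1 valve=1

Derivation:
After 1 (gather 6 copper): copper=6
After 2 (consume 4 copper): copper=2
After 3 (gather 8 copper): copper=10
After 4 (consume 9 copper): copper=1
After 5 (gather 4 silk): copper=1 silk=4
After 6 (craft valve): silk=1 valve=1
After 7 (gather 2 copper): copper=2 silk=1 valve=1
After 8 (gather 6 rubber): copper=2 rubber=6 silk=1 valve=1
After 9 (gather 5 rubber): copper=2 rubber=11 silk=1 valve=1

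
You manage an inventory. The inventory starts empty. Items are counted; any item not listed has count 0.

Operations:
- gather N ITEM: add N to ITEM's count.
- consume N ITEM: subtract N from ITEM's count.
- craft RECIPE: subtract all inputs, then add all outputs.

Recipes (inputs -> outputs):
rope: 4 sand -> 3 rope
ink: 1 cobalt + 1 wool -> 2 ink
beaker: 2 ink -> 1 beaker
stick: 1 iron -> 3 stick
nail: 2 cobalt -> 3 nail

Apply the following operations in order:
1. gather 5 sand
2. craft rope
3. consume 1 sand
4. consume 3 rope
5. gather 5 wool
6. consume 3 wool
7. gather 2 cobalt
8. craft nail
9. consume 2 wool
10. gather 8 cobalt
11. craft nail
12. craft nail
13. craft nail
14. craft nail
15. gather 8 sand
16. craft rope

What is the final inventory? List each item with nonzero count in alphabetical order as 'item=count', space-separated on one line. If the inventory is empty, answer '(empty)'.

Answer: nail=15 rope=3 sand=4

Derivation:
After 1 (gather 5 sand): sand=5
After 2 (craft rope): rope=3 sand=1
After 3 (consume 1 sand): rope=3
After 4 (consume 3 rope): (empty)
After 5 (gather 5 wool): wool=5
After 6 (consume 3 wool): wool=2
After 7 (gather 2 cobalt): cobalt=2 wool=2
After 8 (craft nail): nail=3 wool=2
After 9 (consume 2 wool): nail=3
After 10 (gather 8 cobalt): cobalt=8 nail=3
After 11 (craft nail): cobalt=6 nail=6
After 12 (craft nail): cobalt=4 nail=9
After 13 (craft nail): cobalt=2 nail=12
After 14 (craft nail): nail=15
After 15 (gather 8 sand): nail=15 sand=8
After 16 (craft rope): nail=15 rope=3 sand=4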